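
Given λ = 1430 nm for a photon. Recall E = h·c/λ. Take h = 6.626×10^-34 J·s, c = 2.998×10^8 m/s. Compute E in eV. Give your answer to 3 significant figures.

E is given directly by: E = hc/λ.
λ = 1430 nm = 1.430×10^-6 m; h = 6.626×10^-34 J·s; c = 2.998×10^8 m/s.
E = 1.389×10^-19 J
1.389×10^-19 J × (1 eV / 1.602×10^-19 J) = 0.8670 eV

0.867 eV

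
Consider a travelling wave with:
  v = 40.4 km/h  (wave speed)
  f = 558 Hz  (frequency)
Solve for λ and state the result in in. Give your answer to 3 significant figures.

0.792 in

Rearranging: λ = v/f.
v = 40.4 km/h = 11.22 m/s; f = 558 Hz.
λ = 0.02011 m
0.02011 m × (1 in / 0.02540 m) = 0.7918 in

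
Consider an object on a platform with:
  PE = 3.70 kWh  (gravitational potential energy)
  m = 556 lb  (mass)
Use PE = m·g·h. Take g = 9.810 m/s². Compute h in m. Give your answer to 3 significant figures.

5380 m

Solving PE = m·g·h for h: h = PE/(m·g).
PE = 3.70 kWh = 1.332×10^7 J; m = 556 lb = 252.2 kg; g = 9.810 m/s².
h = 5384 m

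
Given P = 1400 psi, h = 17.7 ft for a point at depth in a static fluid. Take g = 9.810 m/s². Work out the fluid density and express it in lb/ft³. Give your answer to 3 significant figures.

Rearranging P = ρ·g·h for ρ: ρ = P/(g·h).
P = 1400 psi = 9.653×10^6 Pa; h = 17.7 ft = 5.395 m; g = 9.810 m/s².
ρ = 1.824×10^5 kg/m³
1.824×10^5 kg/m³ × (1 lb/ft³ / 16.02 kg/m³) = 11386 lb/ft³

11400 lb/ft³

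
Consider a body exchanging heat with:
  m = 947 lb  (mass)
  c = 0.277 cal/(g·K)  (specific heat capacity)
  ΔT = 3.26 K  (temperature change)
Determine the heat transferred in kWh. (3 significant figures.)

Q is given directly by: Q = mcΔT.
m = 947 lb = 429.6 kg; c = 0.277 cal/(g·K) = 1159 J/(kg·K); ΔT = 3.26 K.
Q = 1.623×10^6 J  (the unit combination reduces to kg·m²/s² = J)
1.623×10^6 J × (1 kWh / 3.600×10^6 J) = 0.4508 kWh

0.451 kWh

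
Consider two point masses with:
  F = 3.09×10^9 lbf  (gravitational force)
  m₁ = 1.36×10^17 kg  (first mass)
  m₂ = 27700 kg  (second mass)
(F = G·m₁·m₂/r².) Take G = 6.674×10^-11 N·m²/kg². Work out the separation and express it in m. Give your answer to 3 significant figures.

4.28 m

Rearranging: r = √(G·m₁m₂/F).
F = 3.09×10^9 lbf = 1.375×10^10 N; m₁ = 1.36×10^17 kg; m₂ = 27700 kg; G = 6.674×10^-11 N·m²/kg².
r = 4.277 m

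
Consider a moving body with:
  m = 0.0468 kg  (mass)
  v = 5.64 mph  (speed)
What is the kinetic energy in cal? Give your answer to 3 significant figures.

Directly: KE = ½mv².
m = 0.0468 kg; v = 5.64 mph = 2.521 m/s.
KE = 0.1488 J  (the unit combination reduces to kg·m²/s² = J)
0.1488 J × (1 cal / 4.184 J) = 0.03555 cal

0.0356 cal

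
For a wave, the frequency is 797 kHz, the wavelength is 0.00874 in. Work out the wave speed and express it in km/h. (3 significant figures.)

637 km/h

Directly: v = fλ.
f = 797 kHz = 7.970×10^5 Hz; λ = 0.00874 in = 2.220×10^-4 m.
v = 176.9 m/s
176.9 m/s × (1 km/h / 0.2778 m/s) = 637.0 km/h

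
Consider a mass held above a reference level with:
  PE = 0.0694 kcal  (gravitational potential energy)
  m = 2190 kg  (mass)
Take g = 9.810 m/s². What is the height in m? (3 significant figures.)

0.0135 m

Rearranging PE = m·g·h for h: h = PE/(m·g).
PE = 0.0694 kcal = 290.4 J; m = 2190 kg; g = 9.810 m/s².
h = 0.01352 m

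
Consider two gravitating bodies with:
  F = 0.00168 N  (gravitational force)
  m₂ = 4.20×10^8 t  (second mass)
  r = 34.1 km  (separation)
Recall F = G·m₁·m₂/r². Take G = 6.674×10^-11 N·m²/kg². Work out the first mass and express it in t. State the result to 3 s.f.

From Newton's law of gravitation: m₁ = F·r²/(G·m₂).
F = 0.00168 N; m₂ = 4.20×10^8 t = 4.200×10^11 kg; r = 34.1 km = 34100 m; G = 6.674×10^-11 N·m²/kg².
m₁ = 69692 kg
69692 kg × (1 t / 1000 kg) = 69.69 t

69.7 t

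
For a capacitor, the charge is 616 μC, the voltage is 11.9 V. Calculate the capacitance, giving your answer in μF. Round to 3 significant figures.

C is given directly by: C = Q/V.
Q = 616 μC = 6.160×10^-4 C; V = 11.9 V.
C = 5.176×10^-5 F
5.176×10^-5 F × (1 μF / 1.000×10^-6 F) = 51.76 μF

51.8 μF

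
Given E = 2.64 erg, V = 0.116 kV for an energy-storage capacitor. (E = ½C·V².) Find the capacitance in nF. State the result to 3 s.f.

Rearranging: C = 2E/V².
E = 2.64 erg = 2.640×10^-7 J; V = 0.116 kV = 116.0 V.
C = 3.924×10^-11 F
3.924×10^-11 F × (1 nF / 1.000×10^-9 F) = 0.03924 nF

0.0392 nF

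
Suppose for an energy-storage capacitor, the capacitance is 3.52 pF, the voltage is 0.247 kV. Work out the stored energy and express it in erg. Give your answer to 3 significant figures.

1.07 erg

Directly: E = ½CV².
C = 3.52 pF = 3.520×10^-12 F; V = 0.247 kV = 247.0 V.
E = 1.074×10^-7 J
1.074×10^-7 J × (1 erg / 1.000×10^-7 J) = 1.074 erg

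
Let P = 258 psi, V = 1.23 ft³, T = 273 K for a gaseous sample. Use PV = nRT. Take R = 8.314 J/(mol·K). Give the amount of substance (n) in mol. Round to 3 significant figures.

27.3 mol

Rearranging PV = nRT for n: n = PV/(RT).
P = 258 psi = 1.779×10^6 Pa; V = 1.23 ft³ = 0.03483 m³; T = 273 K; R = 8.314 J/(mol·K).
n = 27.30 mol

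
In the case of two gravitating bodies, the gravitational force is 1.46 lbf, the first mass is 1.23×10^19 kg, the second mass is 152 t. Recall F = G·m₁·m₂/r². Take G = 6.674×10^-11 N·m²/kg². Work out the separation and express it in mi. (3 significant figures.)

From Newton's law of gravitation: r = √(G·m₁m₂/F).
F = 1.46 lbf = 6.494 N; m₁ = 1.23×10^19 kg; m₂ = 152 t = 1.520×10^5 kg; G = 6.674×10^-11 N·m²/kg².
r = 4.383×10^6 m
4.383×10^6 m × (1 mi / 1609 m) = 2724 mi

2720 mi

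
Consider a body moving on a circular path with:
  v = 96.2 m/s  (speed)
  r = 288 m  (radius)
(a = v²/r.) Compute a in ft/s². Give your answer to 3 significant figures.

Directly: a = v²/r.
v = 96.2 m/s; r = 288 m.
a = 32.13 m/s²
32.13 m/s² × (1 ft/s² / 0.3048 m/s²) = 105.4 ft/s²

105 ft/s²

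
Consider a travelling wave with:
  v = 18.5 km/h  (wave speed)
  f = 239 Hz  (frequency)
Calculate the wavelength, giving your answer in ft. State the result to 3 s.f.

0.0705 ft

Solving v = f·λ for λ: λ = v/f.
v = 18.5 km/h = 5.139 m/s; f = 239 Hz.
λ = 0.02150 m
0.02150 m × (1 ft / 0.3048 m) = 0.07054 ft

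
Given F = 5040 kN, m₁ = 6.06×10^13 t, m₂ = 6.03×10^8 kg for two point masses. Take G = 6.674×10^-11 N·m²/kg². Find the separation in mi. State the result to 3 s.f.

13.7 mi

Rearranging F = G·m₁·m₂/r² for r: r = √(G·m₁m₂/F).
F = 5040 kN = 5.040×10^6 N; m₁ = 6.06×10^13 t = 6.060×10^16 kg; m₂ = 6.03×10^8 kg; G = 6.674×10^-11 N·m²/kg².
r = 21997 m
21997 m × (1 mi / 1609 m) = 13.67 mi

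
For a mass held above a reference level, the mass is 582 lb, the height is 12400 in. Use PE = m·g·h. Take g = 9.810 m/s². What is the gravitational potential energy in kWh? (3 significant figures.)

PE is given directly by: PE = mgh.
m = 582 lb = 264.0 kg; h = 12400 in = 315.0 m; g = 9.810 m/s².
PE = 8.157×10^5 J
8.157×10^5 J × (1 kWh / 3.600×10^6 J) = 0.2266 kWh

0.227 kWh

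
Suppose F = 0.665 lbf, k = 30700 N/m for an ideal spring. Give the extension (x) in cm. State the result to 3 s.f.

0.00964 cm

Solving F = k·x for x: x = F/k.
F = 0.665 lbf = 2.958 N; k = 30700 N/m.
x = 9.635×10^-5 m
9.635×10^-5 m × (1 cm / 0.01000 m) = 0.009635 cm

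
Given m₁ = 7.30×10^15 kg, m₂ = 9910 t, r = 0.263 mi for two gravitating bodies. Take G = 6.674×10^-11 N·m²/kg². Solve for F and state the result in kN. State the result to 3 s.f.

27000 kN

Directly: F = Gm₁m₂/r².
m₁ = 7.30×10^15 kg; m₂ = 9910 t = 9.910×10^6 kg; r = 0.263 mi = 423.3 m; G = 6.674×10^-11 N·m²/kg².
F = 2.695×10^7 N
2.695×10^7 N × (1 kN / 1000 N) = 26951 kN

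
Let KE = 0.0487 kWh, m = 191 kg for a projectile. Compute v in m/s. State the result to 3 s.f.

42.8 m/s

Rearranging: v = √(2·KE/m).
KE = 0.0487 kWh = 1.753×10^5 J; m = 191 kg.
v = 42.85 m/s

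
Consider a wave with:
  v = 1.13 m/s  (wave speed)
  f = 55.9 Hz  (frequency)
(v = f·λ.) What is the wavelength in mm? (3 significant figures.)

20.2 mm

Solving v = f·λ for λ: λ = v/f.
v = 1.13 m/s; f = 55.9 Hz.
λ = 0.02021 m
0.02021 m × (1 mm / 0.001000 m) = 20.21 mm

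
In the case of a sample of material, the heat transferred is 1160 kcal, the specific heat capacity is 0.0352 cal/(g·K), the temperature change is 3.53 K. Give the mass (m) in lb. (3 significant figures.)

Solving Q = m·c·ΔT for m: m = Q/(c·ΔT).
Q = 1160 kcal = 4.853×10^6 J; c = 0.0352 cal/(g·K) = 147.3 J/(kg·K); ΔT = 3.53 K.
m = 9336 kg
9336 kg × (1 lb / 0.4536 kg) = 20581 lb

20600 lb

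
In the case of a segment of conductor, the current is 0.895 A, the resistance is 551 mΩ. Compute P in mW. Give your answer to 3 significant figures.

441 mW

P is given directly by: P = I²R.
I = 0.895 A; R = 551 mΩ = 0.5510 Ω.
P = 0.4414 W
0.4414 W × (1 mW / 0.001000 W) = 441.4 mW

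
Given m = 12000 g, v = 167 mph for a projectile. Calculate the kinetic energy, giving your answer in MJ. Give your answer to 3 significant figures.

Directly: KE = ½mv².
m = 12000 g = 12.00 kg; v = 167 mph = 74.66 m/s.
KE = 33441 J
33441 J × (1 MJ / 1.000×10^6 J) = 0.03344 MJ

0.0334 MJ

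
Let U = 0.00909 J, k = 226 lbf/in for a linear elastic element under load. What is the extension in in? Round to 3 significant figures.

Rearranging U = ½k·x² for x: x = √(2U/k).
U = 0.00909 J; k = 226 lbf/in = 39579 N/m.
x = 6.777×10^-4 m
6.777×10^-4 m × (1 in / 0.02540 m) = 0.02668 in

0.0267 in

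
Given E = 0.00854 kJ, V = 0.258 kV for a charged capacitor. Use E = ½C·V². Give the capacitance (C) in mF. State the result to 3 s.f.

0.257 mF

Rearranging: C = 2E/V².
E = 0.00854 kJ = 8.540 J; V = 0.258 kV = 258.0 V.
C = 2.566×10^-4 F
2.566×10^-4 F × (1 mF / 0.001000 F) = 0.2566 mF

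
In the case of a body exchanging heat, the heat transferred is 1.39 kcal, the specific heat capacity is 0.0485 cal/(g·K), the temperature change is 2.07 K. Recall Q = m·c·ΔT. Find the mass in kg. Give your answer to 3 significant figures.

13.8 kg

Solving Q = m·c·ΔT for m: m = Q/(c·ΔT).
Q = 1.39 kcal = 5816 J; c = 0.0485 cal/(g·K) = 202.9 J/(kg·K); ΔT = 2.07 K.
m = 13.85 kg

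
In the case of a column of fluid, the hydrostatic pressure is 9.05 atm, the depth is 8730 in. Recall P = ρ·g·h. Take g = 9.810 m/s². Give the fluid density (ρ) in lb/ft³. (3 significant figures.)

Solving P = ρ·g·h for ρ: ρ = P/(g·h).
P = 9.05 atm = 9.170×10^5 Pa; h = 8730 in = 221.7 m; g = 9.810 m/s².
ρ = 421.5 kg/m³
421.5 kg/m³ × (1 lb/ft³ / 16.02 kg/m³) = 26.32 lb/ft³

26.3 lb/ft³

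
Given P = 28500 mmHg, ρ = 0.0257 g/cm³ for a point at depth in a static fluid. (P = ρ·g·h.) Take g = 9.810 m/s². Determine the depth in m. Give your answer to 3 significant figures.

15100 m

Rearranging: h = P/(ρ·g).
P = 28500 mmHg = 3.800×10^6 Pa; ρ = 0.0257 g/cm³ = 25.70 kg/m³; g = 9.810 m/s².
h = 15071 m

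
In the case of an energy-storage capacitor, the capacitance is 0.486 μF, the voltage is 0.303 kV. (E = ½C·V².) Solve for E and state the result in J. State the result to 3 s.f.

E is given directly by: E = ½CV².
C = 0.486 μF = 4.860×10^-7 F; V = 0.303 kV = 303.0 V.
E = 0.02231 J  (the unit combination reduces to kg·m²/s² = J)

0.0223 J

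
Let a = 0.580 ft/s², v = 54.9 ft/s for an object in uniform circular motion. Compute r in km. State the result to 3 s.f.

Rearranging a = v²/r for r: r = v²/a.
a = 0.580 ft/s² = 0.1768 m/s²; v = 54.9 ft/s = 16.73 m/s.
r = 1584 m
1584 m × (1 km / 1000 m) = 1.584 km

1.58 km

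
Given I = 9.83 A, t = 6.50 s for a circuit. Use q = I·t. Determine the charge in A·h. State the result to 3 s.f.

0.0177 A·h

q is given directly by: q = It.
I = 9.83 A; t = 6.50 s.
q = 63.90 C
63.90 C × (1 A·h / 3600 C) = 0.01775 A·h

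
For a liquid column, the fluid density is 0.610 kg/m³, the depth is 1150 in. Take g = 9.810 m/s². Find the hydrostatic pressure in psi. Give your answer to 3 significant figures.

Directly: P = ρgh.
ρ = 0.610 kg/m³; h = 1150 in = 29.21 m; g = 9.810 m/s².
P = 174.8 Pa
174.8 Pa × (1 psi / 6895 Pa) = 0.02535 psi

0.0254 psi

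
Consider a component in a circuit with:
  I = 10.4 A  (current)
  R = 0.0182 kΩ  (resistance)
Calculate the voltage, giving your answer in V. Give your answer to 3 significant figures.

From Ohm's law: V = IR.
I = 10.4 A; R = 0.0182 kΩ = 18.20 Ω.
V = 189.3 V

189 V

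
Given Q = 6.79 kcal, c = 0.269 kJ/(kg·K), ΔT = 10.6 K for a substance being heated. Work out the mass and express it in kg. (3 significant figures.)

9.96 kg

Solving Q = m·c·ΔT for m: m = Q/(c·ΔT).
Q = 6.79 kcal = 28409 J; c = 0.269 kJ/(kg·K) = 269.0 J/(kg·K); ΔT = 10.6 K.
m = 9.963 kg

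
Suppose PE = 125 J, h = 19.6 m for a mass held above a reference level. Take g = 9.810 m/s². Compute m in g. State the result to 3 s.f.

650 g

Solving PE = m·g·h for m: m = PE/(g·h).
PE = 125 J; h = 19.6 m; g = 9.810 m/s².
m = 0.6501 kg
0.6501 kg × (1 g / 0.001000 kg) = 650.1 g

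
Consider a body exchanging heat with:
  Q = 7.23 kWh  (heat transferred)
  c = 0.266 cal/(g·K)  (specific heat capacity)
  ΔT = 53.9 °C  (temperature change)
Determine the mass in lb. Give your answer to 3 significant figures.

957 lb

Rearranging Q = m·c·ΔT for m: m = Q/(c·ΔT).
Q = 7.23 kWh = 2.603×10^7 J; c = 0.266 cal/(g·K) = 1113 J/(kg·K); ΔT = 53.9 °C = 53.90 K.
m = 433.9 kg
433.9 kg × (1 lb / 0.4536 kg) = 956.6 lb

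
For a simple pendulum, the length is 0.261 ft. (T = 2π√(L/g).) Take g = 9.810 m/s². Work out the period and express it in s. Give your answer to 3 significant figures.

0.566 s

Directly: T = 2π√(L/g).
L = 0.261 ft = 0.07955 m; g = 9.810 m/s².
T = 0.5658 s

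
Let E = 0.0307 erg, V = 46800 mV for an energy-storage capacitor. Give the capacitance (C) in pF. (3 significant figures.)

2.80 pF

Rearranging: C = 2E/V².
E = 0.0307 erg = 3.070×10^-9 J; V = 46800 mV = 46.80 V.
C = 2.803×10^-12 F
2.803×10^-12 F × (1 pF / 1.000×10^-12 F) = 2.803 pF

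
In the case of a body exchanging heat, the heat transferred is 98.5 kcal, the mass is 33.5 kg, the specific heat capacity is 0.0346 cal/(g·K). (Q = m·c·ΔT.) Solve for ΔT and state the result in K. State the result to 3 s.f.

Solving Q = m·c·ΔT for ΔT: ΔT = Q/(m·c).
Q = 98.5 kcal = 4.121×10^5 J; m = 33.5 kg; c = 0.0346 cal/(g·K) = 144.8 J/(kg·K).
ΔT = 84.98 K

85.0 K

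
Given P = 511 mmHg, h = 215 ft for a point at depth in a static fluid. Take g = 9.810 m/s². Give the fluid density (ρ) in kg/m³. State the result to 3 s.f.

Rearranging P = ρ·g·h for ρ: ρ = P/(g·h).
P = 511 mmHg = 68128 Pa; h = 215 ft = 65.53 m; g = 9.810 m/s².
ρ = 106.0 kg/m³

106 kg/m³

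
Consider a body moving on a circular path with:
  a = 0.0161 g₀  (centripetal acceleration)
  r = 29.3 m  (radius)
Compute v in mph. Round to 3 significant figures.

Rearranging a = v²/r for v: v = √(a·r).
a = 0.0161 g₀ = 0.1579 m/s²; r = 29.3 m.
v = 2.151 m/s
2.151 m/s × (1 mph / 0.4470 m/s) = 4.811 mph

4.81 mph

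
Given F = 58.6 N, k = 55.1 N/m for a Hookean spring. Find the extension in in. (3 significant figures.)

41.9 in

From Hooke's law: x = F/k.
F = 58.6 N; k = 55.1 N/m.
x = 1.064 m
1.064 m × (1 in / 0.02540 m) = 41.87 in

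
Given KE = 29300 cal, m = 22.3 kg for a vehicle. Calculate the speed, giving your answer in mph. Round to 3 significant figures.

Rearranging KE = ½mv² for v: v = √(2·KE/m).
KE = 29300 cal = 1.226×10^5 J; m = 22.3 kg.
v = 104.9 m/s
104.9 m/s × (1 mph / 0.4470 m/s) = 234.6 mph

235 mph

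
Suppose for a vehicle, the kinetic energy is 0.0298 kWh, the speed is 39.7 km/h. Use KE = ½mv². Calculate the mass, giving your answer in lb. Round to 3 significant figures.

3890 lb

Rearranging: m = 2·KE/v².
KE = 0.0298 kWh = 1.073×10^5 J; v = 39.7 km/h = 11.03 m/s.
m = 1764 kg
1764 kg × (1 lb / 0.4536 kg) = 3890 lb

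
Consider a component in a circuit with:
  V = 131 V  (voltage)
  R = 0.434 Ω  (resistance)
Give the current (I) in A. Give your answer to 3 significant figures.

From Ohm's law: I = V/R.
V = 131 V; R = 0.434 Ω.
I = 301.8 A

302 A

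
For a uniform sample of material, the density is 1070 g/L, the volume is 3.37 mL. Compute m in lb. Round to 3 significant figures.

Rearranging ρ = m/V for m: m = ρV.
ρ = 1070 g/L = 1070 kg/m³; V = 3.37 mL = 3.370×10^-6 m³.
m = 0.003606 kg
0.003606 kg × (1 lb / 0.4536 kg) = 0.007950 lb

0.00795 lb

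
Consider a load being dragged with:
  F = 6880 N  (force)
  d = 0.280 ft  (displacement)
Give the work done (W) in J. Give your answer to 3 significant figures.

W is given directly by: W = F·d.
F = 6880 N; d = 0.280 ft = 0.08534 m.
W = 587.2 J

587 J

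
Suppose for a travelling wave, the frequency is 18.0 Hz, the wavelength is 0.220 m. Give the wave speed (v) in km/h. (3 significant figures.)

14.3 km/h

Directly: v = fλ.
f = 18.0 Hz; λ = 0.220 m.
v = 3.960 m/s
3.960 m/s × (1 km/h / 0.2778 m/s) = 14.26 km/h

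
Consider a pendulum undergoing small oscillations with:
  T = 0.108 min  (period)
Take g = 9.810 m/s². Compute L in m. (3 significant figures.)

10.4 m

Rearranging: L = g·(T/2π)².
T = 0.108 min = 6.480 s; g = 9.810 m/s².
L = 10.43 m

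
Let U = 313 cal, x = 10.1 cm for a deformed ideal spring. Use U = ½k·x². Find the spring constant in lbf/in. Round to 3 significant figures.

1470 lbf/in

Solving U = ½k·x² for k: k = 2U/x².
U = 313 cal = 1310 J; x = 10.1 cm = 0.1010 m.
k = 2.568×10^5 N/m
2.568×10^5 N/m × (1 lbf/in / 175.1 N/m) = 1466 lbf/in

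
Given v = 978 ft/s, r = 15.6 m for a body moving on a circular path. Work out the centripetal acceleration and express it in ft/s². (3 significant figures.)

Directly: a = v²/r.
v = 978 ft/s = 298.1 m/s; r = 15.6 m.
a = 5696 m/s²
5696 m/s² × (1 ft/s² / 0.3048 m/s²) = 18688 ft/s²

18700 ft/s²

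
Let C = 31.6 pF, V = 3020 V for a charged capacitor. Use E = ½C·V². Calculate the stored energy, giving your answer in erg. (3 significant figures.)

Directly: E = ½CV².
C = 31.6 pF = 3.160×10^-11 F; V = 3020 V.
E = 1.441×10^-4 J  (the unit combination reduces to kg·m²/s² = J)
1.441×10^-4 J × (1 erg / 1.000×10^-7 J) = 1441 erg

1440 erg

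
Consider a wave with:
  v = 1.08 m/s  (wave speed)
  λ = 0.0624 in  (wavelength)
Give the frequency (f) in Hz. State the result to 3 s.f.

Solving v = f·λ for f: f = v/λ.
v = 1.08 m/s; λ = 0.0624 in = 0.001585 m.
f = 681.4 Hz

681 Hz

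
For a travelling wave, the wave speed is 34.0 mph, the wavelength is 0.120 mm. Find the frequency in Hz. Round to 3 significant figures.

1.27×10^5 Hz

Rearranging: f = v/λ.
v = 34.0 mph = 15.20 m/s; λ = 0.120 mm = 1.200×10^-4 m.
f = 1.267×10^5 Hz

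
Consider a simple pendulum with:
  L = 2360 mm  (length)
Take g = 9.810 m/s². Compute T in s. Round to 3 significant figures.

T is given directly by: T = 2π√(L/g).
L = 2360 mm = 2.360 m; g = 9.810 m/s².
T = 3.082 s

3.08 s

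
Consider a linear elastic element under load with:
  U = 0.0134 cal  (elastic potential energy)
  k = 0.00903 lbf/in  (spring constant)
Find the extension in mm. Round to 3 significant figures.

266 mm

Solving U = ½k·x² for x: x = √(2U/k).
U = 0.0134 cal = 0.05607 J; k = 0.00903 lbf/in = 1.581 N/m.
x = 0.2663 m
0.2663 m × (1 mm / 0.001000 m) = 266.3 mm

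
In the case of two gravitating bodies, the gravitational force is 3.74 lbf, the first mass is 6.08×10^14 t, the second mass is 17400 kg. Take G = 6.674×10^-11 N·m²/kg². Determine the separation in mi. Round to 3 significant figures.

Rearranging: r = √(G·m₁m₂/F).
F = 3.74 lbf = 16.64 N; m₁ = 6.08×10^14 t = 6.080×10^17 kg; m₂ = 17400 kg; G = 6.674×10^-11 N·m²/kg².
r = 2.060×10^5 m
2.060×10^5 m × (1 mi / 1609 m) = 128.0 mi

128 mi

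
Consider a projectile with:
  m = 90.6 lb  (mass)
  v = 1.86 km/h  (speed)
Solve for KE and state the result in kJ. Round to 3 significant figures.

0.00549 kJ

Directly: KE = ½mv².
m = 90.6 lb = 41.10 kg; v = 1.86 km/h = 0.5167 m/s.
KE = 5.485 J  (the unit combination reduces to kg·m²/s² = J)
5.485 J × (1 kJ / 1000 J) = 0.005485 kJ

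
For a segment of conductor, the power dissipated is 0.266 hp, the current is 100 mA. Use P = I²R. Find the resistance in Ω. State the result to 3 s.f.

19800 Ω

Solving P = I²R for R: R = P/I².
P = 0.266 hp = 198.4 W; I = 100 mA = 0.1000 A.
R = 19836 Ω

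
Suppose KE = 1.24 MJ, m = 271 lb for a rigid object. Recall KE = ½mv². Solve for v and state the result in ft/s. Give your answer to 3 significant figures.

Rearranging: v = √(2·KE/m).
KE = 1.24 MJ = 1.240×10^6 J; m = 271 lb = 122.9 kg.
v = 142.0 m/s
142.0 m/s × (1 ft/s / 0.3048 m/s) = 466.0 ft/s

466 ft/s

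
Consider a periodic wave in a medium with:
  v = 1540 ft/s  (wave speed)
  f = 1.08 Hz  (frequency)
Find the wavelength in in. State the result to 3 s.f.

Rearranging v = f·λ for λ: λ = v/f.
v = 1540 ft/s = 469.4 m/s; f = 1.08 Hz.
λ = 434.6 m
434.6 m × (1 in / 0.02540 m) = 17111 in

17100 in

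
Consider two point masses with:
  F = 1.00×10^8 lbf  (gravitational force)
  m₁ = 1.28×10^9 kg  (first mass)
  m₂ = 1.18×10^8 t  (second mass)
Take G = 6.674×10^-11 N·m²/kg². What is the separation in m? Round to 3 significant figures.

From Newton's law of gravitation: r = √(G·m₁m₂/F).
F = 1.00×10^8 lbf = 4.448×10^8 N; m₁ = 1.28×10^9 kg; m₂ = 1.18×10^8 t = 1.180×10^11 kg; G = 6.674×10^-11 N·m²/kg².
r = 4.760 m

4.76 m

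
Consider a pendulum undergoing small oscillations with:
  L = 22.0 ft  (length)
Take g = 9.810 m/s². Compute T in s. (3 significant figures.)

Directly: T = 2π√(L/g).
L = 22.0 ft = 6.706 m; g = 9.810 m/s².
T = 5.195 s

5.19 s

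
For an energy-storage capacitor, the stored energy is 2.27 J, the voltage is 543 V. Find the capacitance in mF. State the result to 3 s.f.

Rearranging: C = 2E/V².
E = 2.27 J; V = 543 V.
C = 1.540×10^-5 F
1.540×10^-5 F × (1 mF / 0.001000 F) = 0.01540 mF

0.0154 mF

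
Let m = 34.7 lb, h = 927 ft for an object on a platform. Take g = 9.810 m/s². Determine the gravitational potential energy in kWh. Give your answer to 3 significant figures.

Directly: PE = mgh.
m = 34.7 lb = 15.74 kg; h = 927 ft = 282.5 m; g = 9.810 m/s².
PE = 43627 J  (the unit combination reduces to kg·m²/s² = J)
43627 J × (1 kWh / 3.600×10^6 J) = 0.01212 kWh

0.0121 kWh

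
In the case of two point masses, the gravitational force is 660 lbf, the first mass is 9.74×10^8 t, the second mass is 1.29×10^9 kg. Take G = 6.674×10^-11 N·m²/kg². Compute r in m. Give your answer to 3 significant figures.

Rearranging: r = √(G·m₁m₂/F).
F = 660 lbf = 2936 N; m₁ = 9.74×10^8 t = 9.740×10^11 kg; m₂ = 1.29×10^9 kg; G = 6.674×10^-11 N·m²/kg².
r = 5344 m

5340 m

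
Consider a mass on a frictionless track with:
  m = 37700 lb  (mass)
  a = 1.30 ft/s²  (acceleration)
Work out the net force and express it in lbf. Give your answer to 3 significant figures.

From Newton's second law: F = m·a.
m = 37700 lb = 17100 kg; a = 1.30 ft/s² = 0.3962 m/s².
F = 6776 N
6776 N × (1 lbf / 4.448 N) = 1523 lbf

1520 lbf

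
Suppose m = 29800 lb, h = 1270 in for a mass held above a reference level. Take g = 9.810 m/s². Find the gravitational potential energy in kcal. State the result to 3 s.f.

1020 kcal

PE is given directly by: PE = mgh.
m = 29800 lb = 13517 kg; h = 1270 in = 32.26 m; g = 9.810 m/s².
PE = 4.277×10^6 J
4.277×10^6 J × (1 kcal / 4184 J) = 1022 kcal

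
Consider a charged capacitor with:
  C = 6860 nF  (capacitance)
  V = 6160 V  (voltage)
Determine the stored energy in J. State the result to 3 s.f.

130 J

Directly: E = ½CV².
C = 6860 nF = 6.860×10^-6 F; V = 6160 V.
E = 130.2 J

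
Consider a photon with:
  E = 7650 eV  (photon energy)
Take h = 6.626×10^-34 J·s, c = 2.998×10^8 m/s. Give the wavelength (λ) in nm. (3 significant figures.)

Rearranging: λ = hc/E.
E = 7650 eV = 1.226×10^-15 J; h = 6.626×10^-34 J·s; c = 2.998×10^8 m/s.
λ = 1.621×10^-10 m
1.621×10^-10 m × (1 nm / 1.000×10^-9 m) = 0.1621 nm

0.162 nm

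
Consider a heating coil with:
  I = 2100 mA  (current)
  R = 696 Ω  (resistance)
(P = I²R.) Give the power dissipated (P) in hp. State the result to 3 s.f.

Directly: P = I²R.
I = 2100 mA = 2.100 A; R = 696 Ω.
P = 3069 W
3069 W × (1 hp / 745.7 W) = 4.116 hp

4.12 hp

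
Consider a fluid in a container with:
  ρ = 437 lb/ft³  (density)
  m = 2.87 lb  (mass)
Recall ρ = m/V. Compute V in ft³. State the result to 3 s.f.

0.00657 ft³

Solving ρ = m/V for V: V = m/ρ.
ρ = 437 lb/ft³ = 7000 kg/m³; m = 2.87 lb = 1.302 kg.
V = 1.860×10^-4 m³
1.860×10^-4 m³ × (1 ft³ / 0.02832 m³) = 0.006568 ft³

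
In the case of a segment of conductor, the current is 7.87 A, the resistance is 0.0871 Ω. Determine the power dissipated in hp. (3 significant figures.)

0.00723 hp

P is given directly by: P = I²R.
I = 7.87 A; R = 0.0871 Ω.
P = 5.395 W  (the unit combination reduces to kg·m²/s³ = W)
5.395 W × (1 hp / 745.7 W) = 0.007234 hp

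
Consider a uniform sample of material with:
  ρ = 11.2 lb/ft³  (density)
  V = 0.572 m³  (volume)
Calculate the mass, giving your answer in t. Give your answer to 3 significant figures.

Solving ρ = m/V for m: m = ρV.
ρ = 11.2 lb/ft³ = 179.4 kg/m³; V = 0.572 m³.
m = 102.6 kg
102.6 kg × (1 t / 1000 kg) = 0.1026 t

0.103 t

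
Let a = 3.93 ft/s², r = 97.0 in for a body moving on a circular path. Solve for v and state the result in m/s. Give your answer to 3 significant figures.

1.72 m/s

Rearranging a = v²/r for v: v = √(a·r).
a = 3.93 ft/s² = 1.198 m/s²; r = 97.0 in = 2.464 m.
v = 1.718 m/s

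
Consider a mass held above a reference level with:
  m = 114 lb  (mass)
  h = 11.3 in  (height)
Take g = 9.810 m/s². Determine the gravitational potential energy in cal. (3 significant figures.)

Directly: PE = mgh.
m = 114 lb = 51.71 kg; h = 11.3 in = 0.2870 m; g = 9.810 m/s².
PE = 145.6 J  (the unit combination reduces to kg·m²/s² = J)
145.6 J × (1 cal / 4.184 J) = 34.80 cal

34.8 cal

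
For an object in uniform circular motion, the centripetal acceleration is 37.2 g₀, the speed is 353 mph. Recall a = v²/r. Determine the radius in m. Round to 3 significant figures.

68.3 m

Rearranging: r = v²/a.
a = 37.2 g₀ = 364.8 m/s²; v = 353 mph = 157.8 m/s.
r = 68.26 m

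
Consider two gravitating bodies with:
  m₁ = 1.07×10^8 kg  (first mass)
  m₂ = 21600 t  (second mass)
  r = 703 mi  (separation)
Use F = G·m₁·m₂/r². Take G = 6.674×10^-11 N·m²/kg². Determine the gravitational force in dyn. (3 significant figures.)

0.0121 dyn

From Newton's law of gravitation: F = Gm₁m₂/r².
m₁ = 1.07×10^8 kg; m₂ = 21600 t = 2.160×10^7 kg; r = 703 mi = 1.131×10^6 m; G = 6.674×10^-11 N·m²/kg².
F = 1.205×10^-7 N  (the unit combination reduces to kg·m/s² = N)
1.205×10^-7 N × (1 dyn / 1.000×10^-5 N) = 0.01205 dyn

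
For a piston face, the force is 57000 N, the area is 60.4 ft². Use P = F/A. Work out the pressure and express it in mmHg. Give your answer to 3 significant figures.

Directly: P = F/A.
F = 57000 N; A = 60.4 ft² = 5.611 m².
P = 10158 Pa
10158 Pa × (1 mmHg / 133.3 Pa) = 76.19 mmHg

76.2 mmHg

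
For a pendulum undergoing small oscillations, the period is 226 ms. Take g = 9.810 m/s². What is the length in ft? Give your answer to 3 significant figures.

Rearranging T = 2π√(L/g) for L: L = g·(T/2π)².
T = 226 ms = 0.2260 s; g = 9.810 m/s².
L = 0.01269 m
0.01269 m × (1 ft / 0.3048 m) = 0.04164 ft

0.0416 ft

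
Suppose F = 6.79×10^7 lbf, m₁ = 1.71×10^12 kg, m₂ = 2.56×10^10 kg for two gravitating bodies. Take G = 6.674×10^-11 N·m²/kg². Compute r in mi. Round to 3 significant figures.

0.0611 mi

Solving F = G·m₁·m₂/r² for r: r = √(G·m₁m₂/F).
F = 6.79×10^7 lbf = 3.020×10^8 N; m₁ = 1.71×10^12 kg; m₂ = 2.56×10^10 kg; G = 6.674×10^-11 N·m²/kg².
r = 98.35 m
98.35 m × (1 mi / 1609 m) = 0.06111 mi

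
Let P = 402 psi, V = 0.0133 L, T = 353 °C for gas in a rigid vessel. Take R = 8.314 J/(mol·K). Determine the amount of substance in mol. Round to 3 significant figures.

0.00708 mol

Rearranging: n = PV/(RT).
P = 402 psi = 2.772×10^6 Pa; V = 0.0133 L = 1.330×10^-5 m³; T = 353 °C = 626.1 K; R = 8.314 J/(mol·K).
n = 0.007081 mol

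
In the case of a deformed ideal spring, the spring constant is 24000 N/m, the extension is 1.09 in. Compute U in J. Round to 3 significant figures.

9.20 J

U is given directly by: U = ½kx².
k = 24000 N/m; x = 1.09 in = 0.02769 m.
U = 9.198 J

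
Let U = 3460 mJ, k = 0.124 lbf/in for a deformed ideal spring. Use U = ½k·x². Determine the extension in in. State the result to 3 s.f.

22.2 in

Rearranging: x = √(2U/k).
U = 3460 mJ = 3.460 J; k = 0.124 lbf/in = 21.72 N/m.
x = 0.5645 m
0.5645 m × (1 in / 0.02540 m) = 22.22 in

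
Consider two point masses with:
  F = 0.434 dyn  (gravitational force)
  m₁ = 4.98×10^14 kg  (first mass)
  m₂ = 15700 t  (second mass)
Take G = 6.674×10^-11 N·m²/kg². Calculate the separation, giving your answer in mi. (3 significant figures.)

From Newton's law of gravitation: r = √(G·m₁m₂/F).
F = 0.434 dyn = 4.340×10^-6 N; m₁ = 4.98×10^14 kg; m₂ = 15700 t = 1.570×10^7 kg; G = 6.674×10^-11 N·m²/kg².
r = 3.467×10^8 m
3.467×10^8 m × (1 mi / 1609 m) = 2.155×10^5 mi

2.15×10^5 mi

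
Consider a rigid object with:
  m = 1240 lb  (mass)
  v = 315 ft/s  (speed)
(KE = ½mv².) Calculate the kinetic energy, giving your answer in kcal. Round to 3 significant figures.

620 kcal

Directly: KE = ½mv².
m = 1240 lb = 562.5 kg; v = 315 ft/s = 96.01 m/s.
KE = 2.592×10^6 J
2.592×10^6 J × (1 kcal / 4184 J) = 619.6 kcal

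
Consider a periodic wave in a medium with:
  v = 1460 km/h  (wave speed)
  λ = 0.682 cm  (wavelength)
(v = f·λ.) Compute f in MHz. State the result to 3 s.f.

0.0595 MHz

Rearranging v = f·λ for f: f = v/λ.
v = 1460 km/h = 405.6 m/s; λ = 0.682 cm = 0.006820 m.
f = 59466 Hz
59466 Hz × (1 MHz / 1.000×10^6 Hz) = 0.05947 MHz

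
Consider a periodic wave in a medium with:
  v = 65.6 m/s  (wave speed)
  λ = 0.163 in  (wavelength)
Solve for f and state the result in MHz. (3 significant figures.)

Rearranging: f = v/λ.
v = 65.6 m/s; λ = 0.163 in = 0.004140 m.
f = 15845 Hz
15845 Hz × (1 MHz / 1.000×10^6 Hz) = 0.01584 MHz

0.0158 MHz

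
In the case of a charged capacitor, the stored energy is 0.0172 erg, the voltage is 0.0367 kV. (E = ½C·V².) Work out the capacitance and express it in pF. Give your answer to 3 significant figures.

2.55 pF

Rearranging E = ½C·V² for C: C = 2E/V².
E = 0.0172 erg = 1.720×10^-9 J; V = 0.0367 kV = 36.70 V.
C = 2.554×10^-12 F
2.554×10^-12 F × (1 pF / 1.000×10^-12 F) = 2.554 pF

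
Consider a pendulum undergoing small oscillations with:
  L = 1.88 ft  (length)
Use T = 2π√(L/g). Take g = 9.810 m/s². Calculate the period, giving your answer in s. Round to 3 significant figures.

Directly: T = 2π√(L/g).
L = 1.88 ft = 0.5730 m; g = 9.810 m/s².
T = 1.519 s

1.52 s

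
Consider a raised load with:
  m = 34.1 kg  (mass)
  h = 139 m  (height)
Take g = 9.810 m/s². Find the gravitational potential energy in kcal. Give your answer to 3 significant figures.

11.1 kcal

PE is given directly by: PE = mgh.
m = 34.1 kg; h = 139 m; g = 9.810 m/s².
PE = 46498 J
46498 J × (1 kcal / 4184 J) = 11.11 kcal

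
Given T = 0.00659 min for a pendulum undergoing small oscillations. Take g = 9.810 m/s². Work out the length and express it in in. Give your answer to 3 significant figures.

1.53 in

Rearranging: L = g·(T/2π)².
T = 0.00659 min = 0.3954 s; g = 9.810 m/s².
L = 0.03885 m
0.03885 m × (1 in / 0.02540 m) = 1.529 in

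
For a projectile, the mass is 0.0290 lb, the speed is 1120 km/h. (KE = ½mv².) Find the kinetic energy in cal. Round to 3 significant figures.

152 cal

KE is given directly by: KE = ½mv².
m = 0.0290 lb = 0.01315 kg; v = 1120 km/h = 311.1 m/s.
KE = 636.6 J
636.6 J × (1 cal / 4.184 J) = 152.2 cal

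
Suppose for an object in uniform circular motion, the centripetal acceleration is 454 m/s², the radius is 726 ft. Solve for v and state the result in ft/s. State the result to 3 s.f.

Rearranging: v = √(a·r).
a = 454 m/s²; r = 726 ft = 221.3 m.
v = 317.0 m/s
317.0 m/s × (1 ft/s / 0.3048 m/s) = 1040 ft/s

1040 ft/s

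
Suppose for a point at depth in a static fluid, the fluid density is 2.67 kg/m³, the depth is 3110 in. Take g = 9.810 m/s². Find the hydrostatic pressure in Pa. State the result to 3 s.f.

P is given directly by: P = ρgh.
ρ = 2.67 kg/m³; h = 3110 in = 78.99 m; g = 9.810 m/s².
P = 2069 Pa  (the unit combination reduces to kg/(m·s²) = Pa)

2070 Pa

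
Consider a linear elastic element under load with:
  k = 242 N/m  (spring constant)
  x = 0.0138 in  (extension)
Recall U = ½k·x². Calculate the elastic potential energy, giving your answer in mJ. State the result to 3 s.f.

Directly: U = ½kx².
k = 242 N/m; x = 0.0138 in = 3.505×10^-4 m.
U = 1.487×10^-5 J  (the unit combination reduces to kg·m²/s² = J)
1.487×10^-5 J × (1 mJ / 0.001000 J) = 0.01487 mJ

0.0149 mJ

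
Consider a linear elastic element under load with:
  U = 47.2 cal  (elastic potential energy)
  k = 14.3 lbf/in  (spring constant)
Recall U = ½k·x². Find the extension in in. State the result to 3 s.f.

Rearranging: x = √(2U/k).
U = 47.2 cal = 197.5 J; k = 14.3 lbf/in = 2504 N/m.
x = 0.3971 m
0.3971 m × (1 in / 0.02540 m) = 15.64 in

15.6 in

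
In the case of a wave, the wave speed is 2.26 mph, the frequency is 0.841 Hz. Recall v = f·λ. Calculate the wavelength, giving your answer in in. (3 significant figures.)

Rearranging v = f·λ for λ: λ = v/f.
v = 2.26 mph = 1.010 m/s; f = 0.841 Hz.
λ = 1.201 m
1.201 m × (1 in / 0.02540 m) = 47.30 in

47.3 in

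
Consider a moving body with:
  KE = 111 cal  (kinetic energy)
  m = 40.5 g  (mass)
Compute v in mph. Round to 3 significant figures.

Rearranging KE = ½mv² for v: v = √(2·KE/m).
KE = 111 cal = 464.4 J; m = 40.5 g = 0.04050 kg.
v = 151.4 m/s
151.4 m/s × (1 mph / 0.4470 m/s) = 338.8 mph

339 mph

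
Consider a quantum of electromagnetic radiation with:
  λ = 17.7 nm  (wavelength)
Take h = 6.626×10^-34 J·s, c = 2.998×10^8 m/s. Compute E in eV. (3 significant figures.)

70.0 eV

Directly: E = hc/λ.
λ = 17.7 nm = 1.770×10^-8 m; h = 6.626×10^-34 J·s; c = 2.998×10^8 m/s.
E = 1.122×10^-17 J
1.122×10^-17 J × (1 eV / 1.602×10^-19 J) = 70.05 eV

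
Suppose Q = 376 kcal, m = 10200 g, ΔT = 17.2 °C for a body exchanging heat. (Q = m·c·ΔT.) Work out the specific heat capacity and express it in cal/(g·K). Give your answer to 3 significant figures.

2.14 cal/(g·K)

Rearranging Q = m·c·ΔT for c: c = Q/(m·ΔT).
Q = 376 kcal = 1.573×10^6 J; m = 10200 g = 10.20 kg; ΔT = 17.2 °C = 17.20 K.
c = 8967 J/(kg·K)
8967 J/(kg·K) × (1 cal/(g·K) / 4184 J/(kg·K)) = 2.143 cal/(g·K)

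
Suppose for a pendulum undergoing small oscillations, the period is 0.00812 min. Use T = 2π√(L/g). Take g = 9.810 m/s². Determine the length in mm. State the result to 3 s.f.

59.0 mm

Rearranging: L = g·(T/2π)².
T = 0.00812 min = 0.4872 s; g = 9.810 m/s².
L = 0.05898 m
0.05898 m × (1 mm / 0.001000 m) = 58.98 mm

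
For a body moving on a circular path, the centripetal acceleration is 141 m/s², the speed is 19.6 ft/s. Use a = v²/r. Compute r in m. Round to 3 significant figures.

Rearranging: r = v²/a.
a = 141 m/s²; v = 19.6 ft/s = 5.974 m/s.
r = 0.2531 m

0.253 m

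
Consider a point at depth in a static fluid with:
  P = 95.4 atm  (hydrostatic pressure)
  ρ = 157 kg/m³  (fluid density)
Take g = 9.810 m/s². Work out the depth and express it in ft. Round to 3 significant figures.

Rearranging: h = P/(ρ·g).
P = 95.4 atm = 9.666×10^6 Pa; ρ = 157 kg/m³; g = 9.810 m/s².
h = 6276 m
6276 m × (1 ft / 0.3048 m) = 20591 ft

20600 ft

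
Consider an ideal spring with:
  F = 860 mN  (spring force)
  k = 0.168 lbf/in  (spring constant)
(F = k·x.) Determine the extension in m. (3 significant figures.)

Solving F = k·x for x: x = F/k.
F = 860 mN = 0.8600 N; k = 0.168 lbf/in = 29.42 N/m.
x = 0.02923 m

0.0292 m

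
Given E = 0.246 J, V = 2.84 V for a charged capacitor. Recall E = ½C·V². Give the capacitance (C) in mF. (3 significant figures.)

Rearranging: C = 2E/V².
E = 0.246 J; V = 2.84 V.
C = 0.06100 F
0.06100 F × (1 mF / 0.001000 F) = 61.00 mF

61.0 mF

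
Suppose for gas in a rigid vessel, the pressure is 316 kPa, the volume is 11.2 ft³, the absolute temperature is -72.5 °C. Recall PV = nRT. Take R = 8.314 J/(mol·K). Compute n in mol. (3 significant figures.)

60.1 mol

From the ideal-gas law: n = PV/(RT).
P = 316 kPa = 3.160×10^5 Pa; V = 11.2 ft³ = 0.3171 m³; T = -72.5 °C = 200.6 K; R = 8.314 J/(mol·K).
n = 60.08 mol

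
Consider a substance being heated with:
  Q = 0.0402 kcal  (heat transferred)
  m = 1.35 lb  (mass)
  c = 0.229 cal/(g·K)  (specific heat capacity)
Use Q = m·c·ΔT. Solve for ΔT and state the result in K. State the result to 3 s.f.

0.287 K

Rearranging Q = m·c·ΔT for ΔT: ΔT = Q/(m·c).
Q = 0.0402 kcal = 168.2 J; m = 1.35 lb = 0.6123 kg; c = 0.229 cal/(g·K) = 958.1 J/(kg·K).
ΔT = 0.2867 K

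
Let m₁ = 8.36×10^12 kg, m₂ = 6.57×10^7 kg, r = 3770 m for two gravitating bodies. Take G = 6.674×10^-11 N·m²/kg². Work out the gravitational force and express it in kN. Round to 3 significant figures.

2.58 kN

From Newton's law of gravitation: F = Gm₁m₂/r².
m₁ = 8.36×10^12 kg; m₂ = 6.57×10^7 kg; r = 3770 m; G = 6.674×10^-11 N·m²/kg².
F = 2579 N  (the unit combination reduces to kg·m/s² = N)
2579 N × (1 kN / 1000 N) = 2.579 kN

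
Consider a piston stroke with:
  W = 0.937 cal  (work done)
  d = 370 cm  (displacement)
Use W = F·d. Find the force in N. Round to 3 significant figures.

1.06 N

Solving W = F·d for F: F = W/d.
W = 0.937 cal = 3.920 J; d = 370 cm = 3.700 m.
F = 1.060 N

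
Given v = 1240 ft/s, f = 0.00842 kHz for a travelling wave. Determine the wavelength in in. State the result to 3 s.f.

1770 in

Rearranging v = f·λ for λ: λ = v/f.
v = 1240 ft/s = 378.0 m/s; f = 0.00842 kHz = 8.420 Hz.
λ = 44.89 m
44.89 m × (1 in / 0.02540 m) = 1767 in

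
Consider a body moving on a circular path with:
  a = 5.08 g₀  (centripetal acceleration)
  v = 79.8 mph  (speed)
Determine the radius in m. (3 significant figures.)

25.5 m

Solving a = v²/r for r: r = v²/a.
a = 5.08 g₀ = 49.82 m/s²; v = 79.8 mph = 35.67 m/s.
r = 25.55 m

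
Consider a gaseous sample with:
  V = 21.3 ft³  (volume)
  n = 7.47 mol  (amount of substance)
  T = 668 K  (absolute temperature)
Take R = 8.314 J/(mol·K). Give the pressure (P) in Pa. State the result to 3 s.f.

Directly: P = nRT/V.
V = 21.3 ft³ = 0.6031 m³; n = 7.47 mol; T = 668 K; R = 8.314 J/(mol·K).
P = 68783 Pa

68800 Pa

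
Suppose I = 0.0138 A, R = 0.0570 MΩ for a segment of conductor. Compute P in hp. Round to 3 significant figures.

0.0146 hp

P is given directly by: P = I²R.
I = 0.0138 A; R = 0.0570 MΩ = 57000 Ω.
P = 10.86 W
10.86 W × (1 hp / 745.7 W) = 0.01456 hp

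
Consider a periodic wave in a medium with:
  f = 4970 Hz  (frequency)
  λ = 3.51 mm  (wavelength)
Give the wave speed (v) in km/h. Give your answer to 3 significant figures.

62.8 km/h

v is given directly by: v = fλ.
f = 4970 Hz; λ = 3.51 mm = 0.003510 m.
v = 17.44 m/s
17.44 m/s × (1 km/h / 0.2778 m/s) = 62.80 km/h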